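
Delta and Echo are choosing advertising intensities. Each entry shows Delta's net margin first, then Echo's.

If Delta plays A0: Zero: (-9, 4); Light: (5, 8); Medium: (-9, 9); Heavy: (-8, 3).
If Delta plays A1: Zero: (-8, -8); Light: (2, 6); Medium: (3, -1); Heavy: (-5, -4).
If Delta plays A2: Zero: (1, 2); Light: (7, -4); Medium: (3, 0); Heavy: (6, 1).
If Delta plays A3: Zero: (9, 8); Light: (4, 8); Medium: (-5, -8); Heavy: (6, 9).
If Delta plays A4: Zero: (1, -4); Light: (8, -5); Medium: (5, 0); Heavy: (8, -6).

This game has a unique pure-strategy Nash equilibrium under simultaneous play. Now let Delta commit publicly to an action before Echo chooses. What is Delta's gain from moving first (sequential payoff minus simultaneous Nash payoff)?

Solve by backward induction (Delta leads).
- A0 → Echo plays Medium (best of 4, 8, 9, 3); Delta gets -9.
- A1 → Echo plays Light (best of -8, 6, -1, -4); Delta gets 2.
- A2 → Echo plays Zero (best of 2, -4, 0, 1); Delta gets 1.
- A3 → Echo plays Heavy (best of 8, 8, -8, 9); Delta gets 6.
- A4 → Echo plays Medium (best of -4, -5, 0, -6); Delta gets 5.
Maximizing over -9, 2, 1, 6, 5, Delta chooses A3. Subgame-perfect outcome: (A3, Heavy) with payoffs (6, 9).
For the simultaneous game, intersect best replies.
Delta's best replies: Zero→A3; Light→A4; Medium→A4; Heavy→A4.
Echo's best replies: A0→Medium; A1→Light; A2→Zero; A3→Heavy; A4→Medium.
Only (A4, Medium) has each player best-responding; Nash payoffs (5, 0).
Delta's commitment gain: 6 − 5 = 1.

1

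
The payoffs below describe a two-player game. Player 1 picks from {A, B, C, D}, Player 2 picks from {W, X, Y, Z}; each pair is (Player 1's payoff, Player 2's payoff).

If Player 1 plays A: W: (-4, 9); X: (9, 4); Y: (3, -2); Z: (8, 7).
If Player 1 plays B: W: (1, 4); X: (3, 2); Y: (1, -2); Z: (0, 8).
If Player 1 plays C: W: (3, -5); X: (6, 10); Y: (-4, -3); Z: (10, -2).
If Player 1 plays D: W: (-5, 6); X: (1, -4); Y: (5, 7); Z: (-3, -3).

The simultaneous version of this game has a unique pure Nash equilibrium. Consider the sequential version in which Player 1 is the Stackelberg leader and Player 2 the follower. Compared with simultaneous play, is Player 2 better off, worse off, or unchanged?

better off

Solve by backward induction (Player 1 leads).
- A: Player 2 compares 9, 4, -2, 7 and picks W; Player 1 would get -4.
- B: Player 2 compares 4, 2, -2, 8 and picks Z; Player 1 would get 0.
- C: Player 2 compares -5, 10, -3, -2 and picks X; Player 1 would get 6.
- D: Player 2 compares 6, -4, 7, -3 and picks Y; Player 1 would get 5.
Among -4, 0, 6, 5, the best is 6 at C. Subgame-perfect outcome: (C, X) with payoffs (6, 10).
Now find the simultaneous Nash equilibrium.
Player 1's best replies: W→C; X→A; Y→D; Z→C.
Player 2's best replies: A→W; B→Z; C→X; D→Y.
The unique mutual best reply is (D, Y), giving (5, 7).
Player 2 earns 10 sequentially versus 7 at the Nash outcome: better off.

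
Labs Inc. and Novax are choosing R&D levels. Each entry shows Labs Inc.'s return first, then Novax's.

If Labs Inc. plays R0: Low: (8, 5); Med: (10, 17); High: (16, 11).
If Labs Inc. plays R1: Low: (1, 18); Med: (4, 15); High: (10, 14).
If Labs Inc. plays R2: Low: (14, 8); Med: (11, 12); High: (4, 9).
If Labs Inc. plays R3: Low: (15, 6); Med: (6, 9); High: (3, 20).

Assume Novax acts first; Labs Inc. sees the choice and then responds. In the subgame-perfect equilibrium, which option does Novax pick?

Work backward from Labs Inc.'s decision.
- Low: Labs Inc. compares 8, 1, 14, 15 and picks R3; Novax would get 6.
- Med: Labs Inc. compares 10, 4, 11, 6 and picks R2; Novax would get 12.
- High: Labs Inc. compares 16, 10, 4, 3 and picks R0; Novax would get 11.
Among 6, 12, 11, the best is 12 at Med. Subgame-perfect outcome: (R2, Med) with payoffs (11, 12).

Med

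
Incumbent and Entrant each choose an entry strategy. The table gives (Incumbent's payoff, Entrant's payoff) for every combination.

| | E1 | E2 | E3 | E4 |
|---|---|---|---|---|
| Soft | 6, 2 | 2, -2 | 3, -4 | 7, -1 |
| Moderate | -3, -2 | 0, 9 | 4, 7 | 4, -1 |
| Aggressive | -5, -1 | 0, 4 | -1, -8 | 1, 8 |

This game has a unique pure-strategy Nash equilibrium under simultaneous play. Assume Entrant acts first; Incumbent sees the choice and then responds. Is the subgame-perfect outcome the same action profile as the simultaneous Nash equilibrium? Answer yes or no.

no

Backward induction with Entrant moving first.
- E1: Incumbent compares 6, -3, -5 and picks Soft; Entrant would get 2.
- E2: Incumbent compares 2, 0, 0 and picks Soft; Entrant would get -2.
- E3: Incumbent compares 3, 4, -1 and picks Moderate; Entrant would get 7.
- E4: Incumbent compares 7, 4, 1 and picks Soft; Entrant would get -1.
Among 2, -2, 7, -1, the best is 7 at E3. Subgame-perfect outcome: (Moderate, E3) with payoffs (4, 7).
Under simultaneous play:
Incumbent's best replies: E1→Soft; E2→Soft; E3→Moderate; E4→Soft.
Entrant's best replies: Soft→E1; Moderate→E2; Aggressive→E4.
The unique mutual best reply is (Soft, E1), giving (6, 2).
Sequential outcome (Moderate, E3) differs from the Nash profile (Soft, E1).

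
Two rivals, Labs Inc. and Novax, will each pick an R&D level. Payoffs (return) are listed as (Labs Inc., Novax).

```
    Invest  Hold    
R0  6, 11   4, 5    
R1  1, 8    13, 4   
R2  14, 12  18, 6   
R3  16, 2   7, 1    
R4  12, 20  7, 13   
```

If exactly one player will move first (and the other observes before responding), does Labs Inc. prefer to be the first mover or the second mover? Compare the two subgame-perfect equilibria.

If Labs Inc. leads: Novax's best replies are R0→Invest, R1→Invest, R2→Invest, R3→Invest, R4→Invest; Labs Inc.'s induced payoffs 6, 1, 14, 16, 12; outcome (R3, Invest), payoffs (16, 2).
If Novax leads: Labs Inc.'s best replies are Invest→R3, Hold→R2; Novax's induced payoffs 2, 6; outcome (R2, Hold), payoffs (18, 6).
Labs Inc. gets 16 moving first and 18 moving second, so Labs Inc. prefers to move second.

second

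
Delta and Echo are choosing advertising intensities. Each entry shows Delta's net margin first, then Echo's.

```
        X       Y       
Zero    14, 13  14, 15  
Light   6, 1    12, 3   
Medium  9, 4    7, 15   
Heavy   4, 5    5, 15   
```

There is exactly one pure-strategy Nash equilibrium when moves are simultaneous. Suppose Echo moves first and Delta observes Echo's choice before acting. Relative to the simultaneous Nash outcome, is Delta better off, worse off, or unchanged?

unchanged

Delta best-responds to each possible Echo move:
- X: Delta compares 14, 6, 9, 4 and picks Zero; Echo would get 13.
- Y: Delta compares 14, 12, 7, 5 and picks Zero; Echo would get 15.
Maximizing over 13, 15, Echo chooses Y. Subgame-perfect outcome: (Zero, Y) with payoffs (14, 15).
For the simultaneous game, intersect best replies.
Delta's best replies: X→Zero; Y→Zero.
Echo's best replies: Zero→Y; Light→Y; Medium→Y; Heavy→Y.
The unique mutual best reply is (Zero, Y), giving (14, 15).
Delta earns 14 sequentially versus 14 at the Nash outcome: unchanged.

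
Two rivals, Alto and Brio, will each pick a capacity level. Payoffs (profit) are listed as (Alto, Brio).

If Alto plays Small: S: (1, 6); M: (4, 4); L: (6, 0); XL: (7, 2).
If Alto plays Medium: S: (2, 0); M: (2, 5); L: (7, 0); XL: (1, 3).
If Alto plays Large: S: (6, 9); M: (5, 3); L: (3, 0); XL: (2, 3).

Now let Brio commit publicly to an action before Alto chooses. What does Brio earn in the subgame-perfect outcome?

9

Alto best-responds to each possible Brio move:
- S: BR = Large, leader payoff 9.
- M: BR = Large, leader payoff 3.
- L: BR = Medium, leader payoff 0.
- XL: BR = Small, leader payoff 2.
Maximizing over 9, 3, 0, 2, Brio chooses S. Subgame-perfect outcome: (Large, S) with payoffs (6, 9).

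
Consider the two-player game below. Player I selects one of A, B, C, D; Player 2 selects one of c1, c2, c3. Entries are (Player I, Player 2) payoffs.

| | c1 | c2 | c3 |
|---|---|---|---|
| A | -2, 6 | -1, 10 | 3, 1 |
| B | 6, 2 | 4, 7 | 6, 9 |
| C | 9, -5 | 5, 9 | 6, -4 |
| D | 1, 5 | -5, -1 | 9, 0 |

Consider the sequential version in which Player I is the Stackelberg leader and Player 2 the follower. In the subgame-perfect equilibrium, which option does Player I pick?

Backward induction with Player I moving first.
- A: Player 2 compares 6, 10, 1 and picks c2; Player I would get -1.
- B: Player 2 compares 2, 7, 9 and picks c3; Player I would get 6.
- C: Player 2 compares -5, 9, -4 and picks c2; Player I would get 5.
- D: Player 2 compares 5, -1, 0 and picks c1; Player I would get 1.
Among -1, 6, 5, 1, the best is 6 at B. Subgame-perfect outcome: (B, c3) with payoffs (6, 9).

B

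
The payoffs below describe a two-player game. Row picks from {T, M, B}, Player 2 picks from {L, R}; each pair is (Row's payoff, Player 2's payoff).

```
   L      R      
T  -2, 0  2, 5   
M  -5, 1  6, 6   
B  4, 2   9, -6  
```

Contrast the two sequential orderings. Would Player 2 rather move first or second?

second

If Row leads: Player 2's best replies are T→R, M→R, B→L; Row's induced payoffs 2, 6, 4; outcome (M, R), payoffs (6, 6).
If Player 2 leads: Row's best replies are L→B, R→B; Player 2's induced payoffs 2, -6; outcome (B, L), payoffs (4, 2).
Player 2 gets 2 moving first and 6 moving second, so Player 2 prefers to move second.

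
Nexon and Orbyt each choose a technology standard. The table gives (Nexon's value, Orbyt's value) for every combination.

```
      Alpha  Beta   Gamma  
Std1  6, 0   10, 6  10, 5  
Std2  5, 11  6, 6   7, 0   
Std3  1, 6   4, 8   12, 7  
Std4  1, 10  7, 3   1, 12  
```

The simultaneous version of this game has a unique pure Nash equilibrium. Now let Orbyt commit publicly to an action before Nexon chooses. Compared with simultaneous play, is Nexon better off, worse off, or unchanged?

Solve by backward induction (Orbyt leads).
- Alpha: BR = Std1, leader payoff 0.
- Beta: BR = Std1, leader payoff 6.
- Gamma: BR = Std3, leader payoff 7.
Among 0, 6, 7, the best is 7 at Gamma. Subgame-perfect outcome: (Std3, Gamma) with payoffs (12, 7).
Under simultaneous play:
Nexon's best replies: Alpha→Std1; Beta→Std1; Gamma→Std3.
Orbyt's best replies: Std1→Beta; Std2→Alpha; Std3→Beta; Std4→Gamma.
Only (Std1, Beta) has each player best-responding; Nash payoffs (10, 6).
Nexon earns 12 sequentially versus 10 at the Nash outcome: better off.

better off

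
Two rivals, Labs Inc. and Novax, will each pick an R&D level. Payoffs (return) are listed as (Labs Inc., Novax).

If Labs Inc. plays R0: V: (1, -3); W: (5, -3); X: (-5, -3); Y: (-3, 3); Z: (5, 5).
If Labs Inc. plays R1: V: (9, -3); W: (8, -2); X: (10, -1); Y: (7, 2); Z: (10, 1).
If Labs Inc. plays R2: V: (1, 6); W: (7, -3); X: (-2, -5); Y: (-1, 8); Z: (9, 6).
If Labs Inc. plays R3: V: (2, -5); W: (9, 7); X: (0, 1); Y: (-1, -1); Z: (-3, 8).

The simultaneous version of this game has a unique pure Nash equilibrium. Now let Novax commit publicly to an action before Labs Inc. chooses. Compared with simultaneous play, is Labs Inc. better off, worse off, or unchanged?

better off

Labs Inc. best-responds to each possible Novax move:
- V: Labs Inc. compares 1, 9, 1, 2 and picks R1; Novax would get -3.
- W: Labs Inc. compares 5, 8, 7, 9 and picks R3; Novax would get 7.
- X: Labs Inc. compares -5, 10, -2, 0 and picks R1; Novax would get -1.
- Y: Labs Inc. compares -3, 7, -1, -1 and picks R1; Novax would get 2.
- Z: Labs Inc. compares 5, 10, 9, -3 and picks R1; Novax would get 1.
Novax's induced payoffs are -3, 7, -1, 2, 1, so Novax commits to W. Subgame-perfect outcome: (R3, W) with payoffs (9, 7).
For the simultaneous game, intersect best replies.
Labs Inc.'s best replies: V→R1; W→R3; X→R1; Y→R1; Z→R1.
Novax's best replies: R0→Z; R1→Y; R2→Y; R3→Z.
Only (R1, Y) has each player best-responding; Nash payoffs (7, 2).
Labs Inc. earns 9 sequentially versus 7 at the Nash outcome: better off.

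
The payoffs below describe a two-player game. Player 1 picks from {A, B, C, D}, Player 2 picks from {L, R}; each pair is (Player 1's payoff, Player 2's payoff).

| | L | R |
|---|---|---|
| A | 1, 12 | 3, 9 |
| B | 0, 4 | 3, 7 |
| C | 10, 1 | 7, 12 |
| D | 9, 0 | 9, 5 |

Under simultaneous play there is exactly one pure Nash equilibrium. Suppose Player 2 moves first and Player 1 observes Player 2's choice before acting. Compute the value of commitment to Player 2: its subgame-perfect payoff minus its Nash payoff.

Player 1 best-responds to each possible Player 2 move:
- L → Player 1 plays C (best of 1, 0, 10, 9); Player 2 gets 1.
- R → Player 1 plays D (best of 3, 3, 7, 9); Player 2 gets 5.
Among 1, 5, the best is 5 at R. Subgame-perfect outcome: (D, R) with payoffs (9, 5).
Under simultaneous play:
Player 1's best replies: L→C; R→D.
Player 2's best replies: A→L; B→R; C→R; D→R.
Only (D, R) has each player best-responding; Nash payoffs (9, 5).
Player 2's commitment gain: 5 − 5 = 0.

0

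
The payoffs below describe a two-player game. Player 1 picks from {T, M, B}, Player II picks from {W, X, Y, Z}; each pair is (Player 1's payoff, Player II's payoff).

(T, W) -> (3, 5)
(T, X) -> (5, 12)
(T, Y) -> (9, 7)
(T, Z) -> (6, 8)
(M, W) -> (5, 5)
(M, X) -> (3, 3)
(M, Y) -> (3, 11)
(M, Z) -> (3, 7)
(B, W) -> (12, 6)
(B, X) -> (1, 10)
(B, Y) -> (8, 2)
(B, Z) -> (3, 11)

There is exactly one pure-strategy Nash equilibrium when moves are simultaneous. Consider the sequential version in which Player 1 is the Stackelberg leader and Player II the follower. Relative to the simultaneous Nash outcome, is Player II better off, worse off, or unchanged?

unchanged

Backward induction with Player 1 moving first.
- T: Player II compares 5, 12, 7, 8 and picks X; Player 1 would get 5.
- M: Player II compares 5, 3, 11, 7 and picks Y; Player 1 would get 3.
- B: Player II compares 6, 10, 2, 11 and picks Z; Player 1 would get 3.
Maximizing over 5, 3, 3, Player 1 chooses T. Subgame-perfect outcome: (T, X) with payoffs (5, 12).
Now find the simultaneous Nash equilibrium.
Player 1's best replies: W→B; X→T; Y→T; Z→T.
Player II's best replies: T→X; M→Y; B→Z.
Only (T, X) has each player best-responding; Nash payoffs (5, 12).
Player II earns 12 sequentially versus 12 at the Nash outcome: unchanged.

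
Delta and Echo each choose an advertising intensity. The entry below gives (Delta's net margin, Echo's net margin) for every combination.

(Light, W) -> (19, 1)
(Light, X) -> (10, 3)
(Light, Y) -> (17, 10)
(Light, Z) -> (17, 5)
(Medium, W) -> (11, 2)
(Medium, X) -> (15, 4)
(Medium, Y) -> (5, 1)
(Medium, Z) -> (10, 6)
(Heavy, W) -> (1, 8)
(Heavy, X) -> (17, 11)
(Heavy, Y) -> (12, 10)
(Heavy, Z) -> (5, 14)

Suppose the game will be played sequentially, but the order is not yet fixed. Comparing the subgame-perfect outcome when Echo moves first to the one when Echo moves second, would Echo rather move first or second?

If Delta leads: Echo's best replies are Light→Y, Medium→Z, Heavy→Z; Delta's induced payoffs 17, 10, 5; outcome (Light, Y), payoffs (17, 10).
If Echo leads: Delta's best replies are W→Light, X→Heavy, Y→Light, Z→Light; Echo's induced payoffs 1, 11, 10, 5; outcome (Heavy, X), payoffs (17, 11).
Echo gets 11 moving first and 10 moving second, so Echo prefers to move first.

first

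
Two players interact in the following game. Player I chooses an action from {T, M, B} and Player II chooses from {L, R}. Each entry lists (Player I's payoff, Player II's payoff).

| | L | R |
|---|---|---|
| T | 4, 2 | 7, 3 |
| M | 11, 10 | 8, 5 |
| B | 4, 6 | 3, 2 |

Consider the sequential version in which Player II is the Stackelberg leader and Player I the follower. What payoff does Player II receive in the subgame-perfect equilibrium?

Player I best-responds to each possible Player II move:
- L → Player I plays M (best of 4, 11, 4); Player II gets 10.
- R → Player I plays M (best of 7, 8, 3); Player II gets 5.
Maximizing over 10, 5, Player II chooses L. Subgame-perfect outcome: (M, L) with payoffs (11, 10).

10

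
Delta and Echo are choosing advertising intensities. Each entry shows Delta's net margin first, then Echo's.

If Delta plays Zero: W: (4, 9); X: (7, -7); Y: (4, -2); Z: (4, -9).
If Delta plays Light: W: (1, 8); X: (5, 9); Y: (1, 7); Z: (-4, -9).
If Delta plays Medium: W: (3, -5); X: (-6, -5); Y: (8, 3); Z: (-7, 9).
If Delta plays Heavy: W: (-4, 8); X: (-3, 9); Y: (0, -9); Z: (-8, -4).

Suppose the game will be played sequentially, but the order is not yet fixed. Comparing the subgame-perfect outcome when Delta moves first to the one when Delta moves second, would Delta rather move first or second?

first

If Delta leads: Echo's best replies are Zero→W, Light→X, Medium→Z, Heavy→X; Delta's induced payoffs 4, 5, -7, -3; outcome (Light, X), payoffs (5, 9).
If Echo leads: Delta's best replies are W→Zero, X→Zero, Y→Medium, Z→Zero; Echo's induced payoffs 9, -7, 3, -9; outcome (Zero, W), payoffs (4, 9).
Delta gets 5 moving first and 4 moving second, so Delta prefers to move first.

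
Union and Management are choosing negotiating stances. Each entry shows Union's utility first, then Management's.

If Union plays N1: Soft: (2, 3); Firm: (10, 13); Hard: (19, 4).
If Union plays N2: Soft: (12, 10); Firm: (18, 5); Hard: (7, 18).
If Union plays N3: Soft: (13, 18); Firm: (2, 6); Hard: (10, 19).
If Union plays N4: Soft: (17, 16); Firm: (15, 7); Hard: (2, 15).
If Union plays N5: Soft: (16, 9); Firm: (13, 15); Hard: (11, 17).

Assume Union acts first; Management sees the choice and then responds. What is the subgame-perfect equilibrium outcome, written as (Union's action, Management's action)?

Management best-responds to each possible Union move:
- N1 → Management plays Firm (best of 3, 13, 4); Union gets 10.
- N2 → Management plays Hard (best of 10, 5, 18); Union gets 7.
- N3 → Management plays Hard (best of 18, 6, 19); Union gets 10.
- N4 → Management plays Soft (best of 16, 7, 15); Union gets 17.
- N5 → Management plays Hard (best of 9, 15, 17); Union gets 11.
Maximizing over 10, 7, 10, 17, 11, Union chooses N4. Subgame-perfect outcome: (N4, Soft) with payoffs (17, 16).

(N4, Soft)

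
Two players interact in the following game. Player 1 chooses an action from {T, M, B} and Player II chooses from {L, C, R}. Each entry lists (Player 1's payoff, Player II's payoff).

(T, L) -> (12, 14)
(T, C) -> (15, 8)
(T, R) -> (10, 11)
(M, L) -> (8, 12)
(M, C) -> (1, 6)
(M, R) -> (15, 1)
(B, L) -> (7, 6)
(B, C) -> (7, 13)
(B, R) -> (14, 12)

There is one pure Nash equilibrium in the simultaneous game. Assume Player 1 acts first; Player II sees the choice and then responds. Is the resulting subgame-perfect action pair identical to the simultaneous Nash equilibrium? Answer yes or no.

yes

Solve by backward induction (Player 1 leads).
- T: Player II compares 14, 8, 11 and picks L; Player 1 would get 12.
- M: Player II compares 12, 6, 1 and picks L; Player 1 would get 8.
- B: Player II compares 6, 13, 12 and picks C; Player 1 would get 7.
Player 1's induced payoffs are 12, 8, 7, so Player 1 commits to T. Subgame-perfect outcome: (T, L) with payoffs (12, 14).
Under simultaneous play:
Player 1's best replies: L→T; C→T; R→M.
Player II's best replies: T→L; M→L; B→C.
The unique mutual best reply is (T, L), giving (12, 14).
Sequential outcome (T, L) coincides with the Nash profile (T, L).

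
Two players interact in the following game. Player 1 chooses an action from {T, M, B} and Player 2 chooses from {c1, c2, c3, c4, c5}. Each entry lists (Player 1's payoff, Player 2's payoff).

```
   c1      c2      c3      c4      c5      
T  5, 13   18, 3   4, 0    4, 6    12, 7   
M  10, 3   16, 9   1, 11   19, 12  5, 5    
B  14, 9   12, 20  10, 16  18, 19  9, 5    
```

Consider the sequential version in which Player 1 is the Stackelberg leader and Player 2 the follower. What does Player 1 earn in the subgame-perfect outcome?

19

Solve by backward induction (Player 1 leads).
- T → Player 2 plays c1 (best of 13, 3, 0, 6, 7); Player 1 gets 5.
- M → Player 2 plays c4 (best of 3, 9, 11, 12, 5); Player 1 gets 19.
- B → Player 2 plays c2 (best of 9, 20, 16, 19, 5); Player 1 gets 12.
Maximizing over 5, 19, 12, Player 1 chooses M. Subgame-perfect outcome: (M, c4) with payoffs (19, 12).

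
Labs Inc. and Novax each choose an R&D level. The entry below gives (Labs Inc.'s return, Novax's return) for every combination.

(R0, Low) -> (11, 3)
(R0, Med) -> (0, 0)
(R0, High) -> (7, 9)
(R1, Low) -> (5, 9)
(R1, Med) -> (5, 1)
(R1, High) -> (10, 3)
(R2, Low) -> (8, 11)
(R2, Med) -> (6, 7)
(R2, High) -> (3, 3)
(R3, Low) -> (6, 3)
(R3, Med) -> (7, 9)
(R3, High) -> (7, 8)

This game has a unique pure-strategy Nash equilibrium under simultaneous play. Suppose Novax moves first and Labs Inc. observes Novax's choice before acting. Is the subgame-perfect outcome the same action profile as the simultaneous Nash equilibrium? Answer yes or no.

Work backward from Labs Inc.'s decision.
- Low: BR = R0, leader payoff 3.
- Med: BR = R3, leader payoff 9.
- High: BR = R1, leader payoff 3.
Maximizing over 3, 9, 3, Novax chooses Med. Subgame-perfect outcome: (R3, Med) with payoffs (7, 9).
Now find the simultaneous Nash equilibrium.
Labs Inc.'s best replies: Low→R0; Med→R3; High→R1.
Novax's best replies: R0→High; R1→Low; R2→Low; R3→Med.
The unique mutual best reply is (R3, Med), giving (7, 9).
Sequential outcome (R3, Med) coincides with the Nash profile (R3, Med).

yes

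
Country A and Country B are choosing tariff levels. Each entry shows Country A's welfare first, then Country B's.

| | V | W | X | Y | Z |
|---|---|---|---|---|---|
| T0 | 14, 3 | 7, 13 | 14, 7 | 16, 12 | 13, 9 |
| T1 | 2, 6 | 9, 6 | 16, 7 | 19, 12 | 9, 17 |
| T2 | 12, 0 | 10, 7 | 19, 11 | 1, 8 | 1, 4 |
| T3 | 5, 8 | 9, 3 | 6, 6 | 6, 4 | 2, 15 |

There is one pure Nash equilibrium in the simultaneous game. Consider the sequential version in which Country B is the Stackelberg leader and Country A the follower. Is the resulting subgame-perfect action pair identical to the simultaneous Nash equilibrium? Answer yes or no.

Country A best-responds to each possible Country B move:
- V: Country A compares 14, 2, 12, 5 and picks T0; Country B would get 3.
- W: Country A compares 7, 9, 10, 9 and picks T2; Country B would get 7.
- X: Country A compares 14, 16, 19, 6 and picks T2; Country B would get 11.
- Y: Country A compares 16, 19, 1, 6 and picks T1; Country B would get 12.
- Z: Country A compares 13, 9, 1, 2 and picks T0; Country B would get 9.
Maximizing over 3, 7, 11, 12, 9, Country B chooses Y. Subgame-perfect outcome: (T1, Y) with payoffs (19, 12).
For the simultaneous game, intersect best replies.
Country A's best replies: V→T0; W→T2; X→T2; Y→T1; Z→T0.
Country B's best replies: T0→W; T1→Z; T2→X; T3→Z.
The unique mutual best reply is (T2, X), giving (19, 11).
Sequential outcome (T1, Y) differs from the Nash profile (T2, X).

no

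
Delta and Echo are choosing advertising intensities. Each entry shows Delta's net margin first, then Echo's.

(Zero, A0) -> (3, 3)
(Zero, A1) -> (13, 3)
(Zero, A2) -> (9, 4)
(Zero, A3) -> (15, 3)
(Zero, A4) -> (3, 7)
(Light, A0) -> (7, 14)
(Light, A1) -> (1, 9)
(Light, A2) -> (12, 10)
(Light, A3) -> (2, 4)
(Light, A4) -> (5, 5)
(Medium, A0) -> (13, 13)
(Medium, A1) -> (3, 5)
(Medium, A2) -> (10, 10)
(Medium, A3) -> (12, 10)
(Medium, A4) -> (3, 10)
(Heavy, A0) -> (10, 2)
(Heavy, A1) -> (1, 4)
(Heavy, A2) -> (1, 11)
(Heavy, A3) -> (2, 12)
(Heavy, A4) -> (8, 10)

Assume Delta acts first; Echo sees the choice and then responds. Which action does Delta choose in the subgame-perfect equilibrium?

Work backward from Echo's decision.
- Zero → Echo plays A4 (best of 3, 3, 4, 3, 7); Delta gets 3.
- Light → Echo plays A0 (best of 14, 9, 10, 4, 5); Delta gets 7.
- Medium → Echo plays A0 (best of 13, 5, 10, 10, 10); Delta gets 13.
- Heavy → Echo plays A3 (best of 2, 4, 11, 12, 10); Delta gets 2.
Maximizing over 3, 7, 13, 2, Delta chooses Medium. Subgame-perfect outcome: (Medium, A0) with payoffs (13, 13).

Medium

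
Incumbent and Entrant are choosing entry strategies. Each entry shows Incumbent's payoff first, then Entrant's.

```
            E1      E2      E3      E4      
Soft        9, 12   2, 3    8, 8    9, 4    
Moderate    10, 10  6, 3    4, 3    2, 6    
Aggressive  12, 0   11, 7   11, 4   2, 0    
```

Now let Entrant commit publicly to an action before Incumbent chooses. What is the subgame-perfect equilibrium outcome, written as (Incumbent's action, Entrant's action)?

Backward induction with Entrant moving first.
- E1: BR = Aggressive, leader payoff 0.
- E2: BR = Aggressive, leader payoff 7.
- E3: BR = Aggressive, leader payoff 4.
- E4: BR = Soft, leader payoff 4.
Maximizing over 0, 7, 4, 4, Entrant chooses E2. Subgame-perfect outcome: (Aggressive, E2) with payoffs (11, 7).

(Aggressive, E2)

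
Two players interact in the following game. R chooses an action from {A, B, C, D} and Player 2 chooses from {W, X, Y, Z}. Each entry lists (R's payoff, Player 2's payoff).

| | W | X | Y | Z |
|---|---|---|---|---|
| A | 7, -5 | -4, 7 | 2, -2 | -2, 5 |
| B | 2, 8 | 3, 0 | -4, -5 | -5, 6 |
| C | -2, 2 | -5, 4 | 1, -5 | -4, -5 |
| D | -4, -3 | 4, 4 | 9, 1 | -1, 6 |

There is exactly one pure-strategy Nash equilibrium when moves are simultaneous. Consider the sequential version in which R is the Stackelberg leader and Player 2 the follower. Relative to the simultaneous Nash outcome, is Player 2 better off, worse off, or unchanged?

Player 2 best-responds to each possible R move:
- A: Player 2 compares -5, 7, -2, 5 and picks X; R would get -4.
- B: Player 2 compares 8, 0, -5, 6 and picks W; R would get 2.
- C: Player 2 compares 2, 4, -5, -5 and picks X; R would get -5.
- D: Player 2 compares -3, 4, 1, 6 and picks Z; R would get -1.
Among -4, 2, -5, -1, the best is 2 at B. Subgame-perfect outcome: (B, W) with payoffs (2, 8).
For the simultaneous game, intersect best replies.
R's best replies: W→A; X→D; Y→D; Z→D.
Player 2's best replies: A→X; B→W; C→X; D→Z.
Only (D, Z) has each player best-responding; Nash payoffs (-1, 6).
Player 2 earns 8 sequentially versus 6 at the Nash outcome: better off.

better off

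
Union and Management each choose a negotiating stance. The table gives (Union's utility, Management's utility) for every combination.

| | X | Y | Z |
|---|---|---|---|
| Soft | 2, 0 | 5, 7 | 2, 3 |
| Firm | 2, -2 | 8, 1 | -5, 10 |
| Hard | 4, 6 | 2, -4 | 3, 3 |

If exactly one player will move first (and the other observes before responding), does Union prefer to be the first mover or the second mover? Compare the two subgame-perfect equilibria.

first

If Union leads: Management's best replies are Soft→Y, Firm→Z, Hard→X; Union's induced payoffs 5, -5, 4; outcome (Soft, Y), payoffs (5, 7).
If Management leads: Union's best replies are X→Hard, Y→Firm, Z→Hard; Management's induced payoffs 6, 1, 3; outcome (Hard, X), payoffs (4, 6).
Union gets 5 moving first and 4 moving second, so Union prefers to move first.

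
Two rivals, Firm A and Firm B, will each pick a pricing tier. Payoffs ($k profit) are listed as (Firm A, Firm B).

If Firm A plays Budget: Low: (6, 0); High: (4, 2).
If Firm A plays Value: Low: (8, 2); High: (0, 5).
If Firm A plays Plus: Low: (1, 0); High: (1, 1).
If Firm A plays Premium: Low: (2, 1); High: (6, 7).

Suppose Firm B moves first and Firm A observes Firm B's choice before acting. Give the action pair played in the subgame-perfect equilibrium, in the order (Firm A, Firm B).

Firm A best-responds to each possible Firm B move:
- Low: Firm A compares 6, 8, 1, 2 and picks Value; Firm B would get 2.
- High: Firm A compares 4, 0, 1, 6 and picks Premium; Firm B would get 7.
Among 2, 7, the best is 7 at High. Subgame-perfect outcome: (Premium, High) with payoffs (6, 7).

(Premium, High)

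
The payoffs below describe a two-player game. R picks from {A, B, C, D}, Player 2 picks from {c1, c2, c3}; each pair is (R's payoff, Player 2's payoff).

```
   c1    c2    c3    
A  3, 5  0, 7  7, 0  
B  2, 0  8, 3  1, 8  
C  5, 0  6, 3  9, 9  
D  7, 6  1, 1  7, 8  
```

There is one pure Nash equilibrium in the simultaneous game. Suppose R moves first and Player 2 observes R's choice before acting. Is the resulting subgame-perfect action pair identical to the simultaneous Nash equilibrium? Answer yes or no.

Work backward from Player 2's decision.
- A: Player 2 compares 5, 7, 0 and picks c2; R would get 0.
- B: Player 2 compares 0, 3, 8 and picks c3; R would get 1.
- C: Player 2 compares 0, 3, 9 and picks c3; R would get 9.
- D: Player 2 compares 6, 1, 8 and picks c3; R would get 7.
R's induced payoffs are 0, 1, 9, 7, so R commits to C. Subgame-perfect outcome: (C, c3) with payoffs (9, 9).
Under simultaneous play:
R's best replies: c1→D; c2→B; c3→C.
Player 2's best replies: A→c2; B→c3; C→c3; D→c3.
The unique mutual best reply is (C, c3), giving (9, 9).
Sequential outcome (C, c3) coincides with the Nash profile (C, c3).

yes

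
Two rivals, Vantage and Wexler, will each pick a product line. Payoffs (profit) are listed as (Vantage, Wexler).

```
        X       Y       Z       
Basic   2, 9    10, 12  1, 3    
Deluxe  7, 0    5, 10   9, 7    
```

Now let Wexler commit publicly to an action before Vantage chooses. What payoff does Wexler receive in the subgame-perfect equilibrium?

Backward induction with Wexler moving first.
- X: BR = Deluxe, leader payoff 0.
- Y: BR = Basic, leader payoff 12.
- Z: BR = Deluxe, leader payoff 7.
Maximizing over 0, 12, 7, Wexler chooses Y. Subgame-perfect outcome: (Basic, Y) with payoffs (10, 12).

12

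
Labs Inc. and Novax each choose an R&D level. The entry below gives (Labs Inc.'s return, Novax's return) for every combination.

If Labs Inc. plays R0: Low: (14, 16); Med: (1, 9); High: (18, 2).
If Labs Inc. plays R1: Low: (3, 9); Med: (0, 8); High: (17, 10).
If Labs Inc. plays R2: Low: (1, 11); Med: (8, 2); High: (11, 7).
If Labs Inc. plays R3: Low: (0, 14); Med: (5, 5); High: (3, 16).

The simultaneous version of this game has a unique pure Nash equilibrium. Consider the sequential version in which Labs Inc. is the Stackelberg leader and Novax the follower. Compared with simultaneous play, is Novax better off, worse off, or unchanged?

Backward induction with Labs Inc. moving first.
- R0 → Novax plays Low (best of 16, 9, 2); Labs Inc. gets 14.
- R1 → Novax plays High (best of 9, 8, 10); Labs Inc. gets 17.
- R2 → Novax plays Low (best of 11, 2, 7); Labs Inc. gets 1.
- R3 → Novax plays High (best of 14, 5, 16); Labs Inc. gets 3.
Among 14, 17, 1, 3, the best is 17 at R1. Subgame-perfect outcome: (R1, High) with payoffs (17, 10).
For the simultaneous game, intersect best replies.
Labs Inc.'s best replies: Low→R0; Med→R2; High→R0.
Novax's best replies: R0→Low; R1→High; R2→Low; R3→High.
Only (R0, Low) has each player best-responding; Nash payoffs (14, 16).
Novax earns 10 sequentially versus 16 at the Nash outcome: worse off.

worse off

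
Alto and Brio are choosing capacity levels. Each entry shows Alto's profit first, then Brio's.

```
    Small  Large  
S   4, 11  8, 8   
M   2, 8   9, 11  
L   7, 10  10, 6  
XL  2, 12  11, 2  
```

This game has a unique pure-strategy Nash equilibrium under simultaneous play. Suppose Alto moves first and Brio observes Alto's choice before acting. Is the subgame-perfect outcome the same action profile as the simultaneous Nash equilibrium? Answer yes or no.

Backward induction with Alto moving first.
- S → Brio plays Small (best of 11, 8); Alto gets 4.
- M → Brio plays Large (best of 8, 11); Alto gets 9.
- L → Brio plays Small (best of 10, 6); Alto gets 7.
- XL → Brio plays Small (best of 12, 2); Alto gets 2.
Alto's induced payoffs are 4, 9, 7, 2, so Alto commits to M. Subgame-perfect outcome: (M, Large) with payoffs (9, 11).
Under simultaneous play:
Alto's best replies: Small→L; Large→XL.
Brio's best replies: S→Small; M→Large; L→Small; XL→Small.
The unique mutual best reply is (L, Small), giving (7, 10).
Sequential outcome (M, Large) differs from the Nash profile (L, Small).

no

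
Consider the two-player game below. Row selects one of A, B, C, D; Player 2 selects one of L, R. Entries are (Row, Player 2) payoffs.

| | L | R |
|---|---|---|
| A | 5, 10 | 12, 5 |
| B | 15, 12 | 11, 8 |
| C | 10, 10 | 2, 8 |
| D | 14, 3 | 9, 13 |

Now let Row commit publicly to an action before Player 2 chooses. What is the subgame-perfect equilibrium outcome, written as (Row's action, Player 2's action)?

(B, L)

Solve by backward induction (Row leads).
- A → Player 2 plays L (best of 10, 5); Row gets 5.
- B → Player 2 plays L (best of 12, 8); Row gets 15.
- C → Player 2 plays L (best of 10, 8); Row gets 10.
- D → Player 2 plays R (best of 3, 13); Row gets 9.
Row's induced payoffs are 5, 15, 10, 9, so Row commits to B. Subgame-perfect outcome: (B, L) with payoffs (15, 12).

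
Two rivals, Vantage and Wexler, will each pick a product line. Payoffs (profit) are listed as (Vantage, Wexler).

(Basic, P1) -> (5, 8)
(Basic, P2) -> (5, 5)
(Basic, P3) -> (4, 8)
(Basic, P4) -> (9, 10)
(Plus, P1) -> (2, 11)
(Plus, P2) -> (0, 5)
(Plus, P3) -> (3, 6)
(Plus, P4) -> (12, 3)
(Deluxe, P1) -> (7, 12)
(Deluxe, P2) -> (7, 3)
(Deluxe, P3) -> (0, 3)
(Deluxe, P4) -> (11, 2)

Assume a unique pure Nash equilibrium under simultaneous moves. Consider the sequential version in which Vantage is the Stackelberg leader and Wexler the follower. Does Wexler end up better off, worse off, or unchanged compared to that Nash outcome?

Wexler best-responds to each possible Vantage move:
- Basic: BR = P4, leader payoff 9.
- Plus: BR = P1, leader payoff 2.
- Deluxe: BR = P1, leader payoff 7.
Vantage's induced payoffs are 9, 2, 7, so Vantage commits to Basic. Subgame-perfect outcome: (Basic, P4) with payoffs (9, 10).
Now find the simultaneous Nash equilibrium.
Vantage's best replies: P1→Deluxe; P2→Deluxe; P3→Basic; P4→Plus.
Wexler's best replies: Basic→P4; Plus→P1; Deluxe→P1.
The unique mutual best reply is (Deluxe, P1), giving (7, 12).
Wexler earns 10 sequentially versus 12 at the Nash outcome: worse off.

worse off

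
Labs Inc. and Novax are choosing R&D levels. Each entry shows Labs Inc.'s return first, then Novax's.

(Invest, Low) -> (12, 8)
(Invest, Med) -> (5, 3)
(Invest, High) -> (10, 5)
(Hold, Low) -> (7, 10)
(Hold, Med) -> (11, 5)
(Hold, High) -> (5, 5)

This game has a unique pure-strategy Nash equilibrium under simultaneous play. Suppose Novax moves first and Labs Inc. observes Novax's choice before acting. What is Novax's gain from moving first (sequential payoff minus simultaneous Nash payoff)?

Work backward from Labs Inc.'s decision.
- Low → Labs Inc. plays Invest (best of 12, 7); Novax gets 8.
- Med → Labs Inc. plays Hold (best of 5, 11); Novax gets 5.
- High → Labs Inc. plays Invest (best of 10, 5); Novax gets 5.
Among 8, 5, 5, the best is 8 at Low. Subgame-perfect outcome: (Invest, Low) with payoffs (12, 8).
Now find the simultaneous Nash equilibrium.
Labs Inc.'s best replies: Low→Invest; Med→Hold; High→Invest.
Novax's best replies: Invest→Low; Hold→Low.
The unique mutual best reply is (Invest, Low), giving (12, 8).
Novax's commitment gain: 8 − 8 = 0.

0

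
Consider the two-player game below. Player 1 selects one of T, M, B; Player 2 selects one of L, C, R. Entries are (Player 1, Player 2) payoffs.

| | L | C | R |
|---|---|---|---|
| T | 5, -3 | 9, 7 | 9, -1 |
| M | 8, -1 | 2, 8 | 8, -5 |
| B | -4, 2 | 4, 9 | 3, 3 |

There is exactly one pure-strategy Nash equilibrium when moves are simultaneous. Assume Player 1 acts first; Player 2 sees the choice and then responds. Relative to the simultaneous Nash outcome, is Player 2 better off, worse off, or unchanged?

unchanged

Solve by backward induction (Player 1 leads).
- T: BR = C, leader payoff 9.
- M: BR = C, leader payoff 2.
- B: BR = C, leader payoff 4.
Player 1's induced payoffs are 9, 2, 4, so Player 1 commits to T. Subgame-perfect outcome: (T, C) with payoffs (9, 7).
For the simultaneous game, intersect best replies.
Player 1's best replies: L→M; C→T; R→T.
Player 2's best replies: T→C; M→C; B→C.
The unique mutual best reply is (T, C), giving (9, 7).
Player 2 earns 7 sequentially versus 7 at the Nash outcome: unchanged.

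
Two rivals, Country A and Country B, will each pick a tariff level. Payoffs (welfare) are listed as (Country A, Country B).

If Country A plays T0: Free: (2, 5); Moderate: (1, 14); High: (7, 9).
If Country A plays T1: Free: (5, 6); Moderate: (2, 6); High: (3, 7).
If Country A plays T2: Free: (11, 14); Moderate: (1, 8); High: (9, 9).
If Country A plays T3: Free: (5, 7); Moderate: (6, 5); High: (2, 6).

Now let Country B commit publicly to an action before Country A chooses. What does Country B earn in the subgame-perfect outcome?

14

Backward induction with Country B moving first.
- Free → Country A plays T2 (best of 2, 5, 11, 5); Country B gets 14.
- Moderate → Country A plays T3 (best of 1, 2, 1, 6); Country B gets 5.
- High → Country A plays T2 (best of 7, 3, 9, 2); Country B gets 9.
Maximizing over 14, 5, 9, Country B chooses Free. Subgame-perfect outcome: (T2, Free) with payoffs (11, 14).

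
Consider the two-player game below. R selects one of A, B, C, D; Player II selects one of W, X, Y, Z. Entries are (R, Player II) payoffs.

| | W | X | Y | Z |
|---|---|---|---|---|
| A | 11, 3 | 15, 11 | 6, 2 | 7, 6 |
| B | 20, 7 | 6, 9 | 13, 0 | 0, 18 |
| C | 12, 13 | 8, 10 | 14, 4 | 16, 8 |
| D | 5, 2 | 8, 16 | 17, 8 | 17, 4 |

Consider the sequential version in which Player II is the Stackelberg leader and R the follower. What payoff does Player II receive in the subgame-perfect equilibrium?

11

Work backward from R's decision.
- W: BR = B, leader payoff 7.
- X: BR = A, leader payoff 11.
- Y: BR = D, leader payoff 8.
- Z: BR = D, leader payoff 4.
Maximizing over 7, 11, 8, 4, Player II chooses X. Subgame-perfect outcome: (A, X) with payoffs (15, 11).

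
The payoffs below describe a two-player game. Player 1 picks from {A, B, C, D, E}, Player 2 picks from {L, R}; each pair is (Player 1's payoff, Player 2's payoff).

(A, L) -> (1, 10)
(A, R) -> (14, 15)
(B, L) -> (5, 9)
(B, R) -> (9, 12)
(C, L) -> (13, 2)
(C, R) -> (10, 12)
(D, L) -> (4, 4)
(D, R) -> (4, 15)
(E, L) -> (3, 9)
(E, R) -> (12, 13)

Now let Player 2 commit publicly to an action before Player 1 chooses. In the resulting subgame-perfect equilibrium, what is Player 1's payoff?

14

Work backward from Player 1's decision.
- L → Player 1 plays C (best of 1, 5, 13, 4, 3); Player 2 gets 2.
- R → Player 1 plays A (best of 14, 9, 10, 4, 12); Player 2 gets 15.
Player 2's induced payoffs are 2, 15, so Player 2 commits to R. Subgame-perfect outcome: (A, R) with payoffs (14, 15).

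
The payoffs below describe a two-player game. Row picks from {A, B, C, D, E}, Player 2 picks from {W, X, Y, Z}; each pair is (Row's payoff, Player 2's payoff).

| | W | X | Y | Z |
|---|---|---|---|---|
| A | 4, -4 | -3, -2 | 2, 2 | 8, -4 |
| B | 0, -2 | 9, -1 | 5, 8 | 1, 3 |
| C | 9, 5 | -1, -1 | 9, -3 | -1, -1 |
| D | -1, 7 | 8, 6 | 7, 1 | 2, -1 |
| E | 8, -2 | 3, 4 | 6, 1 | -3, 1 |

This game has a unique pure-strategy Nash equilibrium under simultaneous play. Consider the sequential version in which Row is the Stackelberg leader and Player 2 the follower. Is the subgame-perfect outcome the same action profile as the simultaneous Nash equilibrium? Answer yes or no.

yes

Solve by backward induction (Row leads).
- A: BR = Y, leader payoff 2.
- B: BR = Y, leader payoff 5.
- C: BR = W, leader payoff 9.
- D: BR = W, leader payoff -1.
- E: BR = X, leader payoff 3.
Row's induced payoffs are 2, 5, 9, -1, 3, so Row commits to C. Subgame-perfect outcome: (C, W) with payoffs (9, 5).
Under simultaneous play:
Row's best replies: W→C; X→B; Y→C; Z→A.
Player 2's best replies: A→Y; B→Y; C→W; D→W; E→X.
Only (C, W) has each player best-responding; Nash payoffs (9, 5).
Sequential outcome (C, W) coincides with the Nash profile (C, W).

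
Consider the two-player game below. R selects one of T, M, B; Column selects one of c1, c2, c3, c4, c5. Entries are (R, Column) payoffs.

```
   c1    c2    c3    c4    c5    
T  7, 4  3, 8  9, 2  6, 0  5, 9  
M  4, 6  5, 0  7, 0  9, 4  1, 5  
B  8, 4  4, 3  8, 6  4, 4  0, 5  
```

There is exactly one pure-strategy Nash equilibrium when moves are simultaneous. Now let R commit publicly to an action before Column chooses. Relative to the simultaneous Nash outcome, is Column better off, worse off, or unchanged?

worse off

Column best-responds to each possible R move:
- T → Column plays c5 (best of 4, 8, 2, 0, 9); R gets 5.
- M → Column plays c1 (best of 6, 0, 0, 4, 5); R gets 4.
- B → Column plays c3 (best of 4, 3, 6, 4, 5); R gets 8.
Among 5, 4, 8, the best is 8 at B. Subgame-perfect outcome: (B, c3) with payoffs (8, 6).
Now find the simultaneous Nash equilibrium.
R's best replies: c1→B; c2→M; c3→T; c4→M; c5→T.
Column's best replies: T→c5; M→c1; B→c3.
Only (T, c5) has each player best-responding; Nash payoffs (5, 9).
Column earns 6 sequentially versus 9 at the Nash outcome: worse off.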